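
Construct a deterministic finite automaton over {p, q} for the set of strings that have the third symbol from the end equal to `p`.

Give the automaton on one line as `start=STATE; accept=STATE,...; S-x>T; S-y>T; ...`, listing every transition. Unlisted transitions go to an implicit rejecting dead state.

Because acceptance depends on a position counted from the end, the machine has to buffer the most recent 3 symbols. Make each state the string of the last up-to-3 symbols read; on input `x` shift the window left and append `x`. Accept when the buffered window has length 3 and begins with `p`.
With 15 states:
       p  q 
>  A   B  C 
   B   D  E 
   C   F  G 
   D   H  I 
   E   J  K 
   F   L  M 
   G   N  O 
 * H   H  I 
 * I   J  K 
 * J   L  M 
 * K   N  O 
   L   H  I 
   M   J  K 
   N   L  M 
   O   N  O 
(> = start, * = accepting)

start=A; accept=H,I,J,K; A-p>B; A-q>C; B-p>D; B-q>E; C-p>F; C-q>G; D-p>H; D-q>I; E-p>J; E-q>K; F-p>L; F-q>M; G-p>N; G-q>O; H-p>H; H-q>I; I-p>J; I-q>K; J-p>L; J-q>M; K-p>N; K-q>O; L-p>H; L-q>I; M-p>J; M-q>K; N-p>L; N-q>M; O-p>N; O-q>O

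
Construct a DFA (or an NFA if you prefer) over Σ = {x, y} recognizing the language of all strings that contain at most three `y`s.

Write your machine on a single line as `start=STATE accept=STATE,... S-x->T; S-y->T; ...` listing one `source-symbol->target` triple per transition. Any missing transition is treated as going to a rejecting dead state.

start=s0; accept=s0,s1,s2,s3; s0-x->s0; s0-y->s1; s1-x->s1; s1-y->s2; s2-x->s2; s2-y->s3; s3-x->s3; s3-y->s4; s4-x->s4; s4-y->s4

Only the number of `y`s matters, and only up to 4. Make a chain s0 → s1 → s2 → s3 → s4 advanced by each `y` (with s4 absorbing); every other symbol self-loops. The accepting set is {s0, s1, s2, s3}.
        x   y  
>* s0   s0  s1 
 * s1   s1  s2 
 * s2   s2  s3 
 * s3   s3  s4 
   s4   s4  s4 
(> = start, * = accepting)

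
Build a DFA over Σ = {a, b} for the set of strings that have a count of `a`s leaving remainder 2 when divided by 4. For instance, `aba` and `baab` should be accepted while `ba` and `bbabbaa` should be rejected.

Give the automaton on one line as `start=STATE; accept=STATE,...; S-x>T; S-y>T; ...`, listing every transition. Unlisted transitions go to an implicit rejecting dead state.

start=q0; accept=q2; q0-a>q1; q0-b>q0; q1-a>q2; q1-b>q1; q2-a>q3; q2-b>q2; q3-a>q0; q3-b>q3

Keep the running count of `a`s modulo 4: each `a` advances along the cycle q0 → q1 → q2 → q3 → q0 while other symbols loop. Accept at q2.
A 4-state machine:
        a   b  
>  q0   q1  q0 
   q1   q2  q1 
 * q2   q3  q2 
   q3   q0  q3 
(> = start, * = accepting)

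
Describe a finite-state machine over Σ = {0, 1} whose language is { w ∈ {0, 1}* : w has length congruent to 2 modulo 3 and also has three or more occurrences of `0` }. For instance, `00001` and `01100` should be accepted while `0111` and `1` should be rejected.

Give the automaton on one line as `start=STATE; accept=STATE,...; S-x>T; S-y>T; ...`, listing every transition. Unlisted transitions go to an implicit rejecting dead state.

Build one automaton per condition and run them in lockstep. The first has 3 states tracking the input length modulo 3; the second has 5 states tracking the count of `0`s, saturating at 4. A product state is a pair (one from each), accepting exactly when both do. After merging equivalent states the machine shrinks.
          0    1  
>  q0     q1   q2 
   q1     q3   q4 
   q2     q4   q5 
   q3     q6   q7 
   q4     q7   q8 
   q5     q8   q0 
   q6     q9   q9 
   q7     q9  q10 
   q8    q10   q1 
   q9    q11  q11 
   q10   q11   q3 
 * q11    q6   q6 
(> = start, * = accepting)

start=q0; accept=q11; q0-0>q1; q0-1>q2; q1-0>q3; q1-1>q4; q2-0>q4; q2-1>q5; q3-0>q6; q3-1>q7; q4-0>q7; q4-1>q8; q5-0>q8; q5-1>q0; q6-0>q9; q6-1>q9; q7-0>q9; q7-1>q10; q8-0>q10; q8-1>q1; q9-0>q11; q9-1>q11; q10-0>q11; q10-1>q3; q11-0>q6; q11-1>q6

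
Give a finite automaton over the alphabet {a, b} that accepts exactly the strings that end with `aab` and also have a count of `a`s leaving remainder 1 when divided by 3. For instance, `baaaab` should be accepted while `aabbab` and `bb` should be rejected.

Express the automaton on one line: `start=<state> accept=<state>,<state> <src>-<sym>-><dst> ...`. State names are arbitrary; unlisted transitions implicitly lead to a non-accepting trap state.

Run two small machines in parallel and take their product. The first has 4 states tracking how much of the suffix `aab` has currently been matched; the second has 3 states tracking the count of `a`s modulo 3. A product state is a pair (one from each), accepting exactly when both do.
With 12 states:
          a    b  
>  s0     s1   s0 
   s1     s2   s3 
   s2     s4   s5 
   s3     s6   s3 
   s4     s7   s8 
   s5     s9  s10 
   s6     s4  s10 
   s7     s2  s11 
   s8     s1   s0 
   s9     s7   s0 
   s10    s9  s10 
 * s11    s6   s3 
(> = start, * = accepting)

start=s0 accept=s11 s0-a->s1 s0-b->s0 s1-a->s2 s1-b->s3 s2-a->s4 s2-b->s5 s3-a->s6 s3-b->s3 s4-a->s7 s4-b->s8 s5-a->s9 s5-b->s10 s6-a->s4 s6-b->s10 s7-a->s2 s7-b->s11 s8-a->s1 s8-b->s0 s9-a->s7 s9-b->s0 s10-a->s9 s10-b->s10 s11-a->s6 s11-b->s3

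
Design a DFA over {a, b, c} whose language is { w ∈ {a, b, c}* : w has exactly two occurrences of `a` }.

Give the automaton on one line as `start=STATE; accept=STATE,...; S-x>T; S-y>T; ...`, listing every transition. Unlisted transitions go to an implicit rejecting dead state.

start=q0; accept=q2; q0-a>q1; q0-b>q0; q0-c>q0; q1-a>q2; q1-b>q1; q1-c>q1; q2-a>q3; q2-b>q2; q2-c>q2; q3-a>q3; q3-b>q3; q3-c>q3

Only the number of `a`s matters, and only up to 3. Make a chain q0 → q1 → q2 → q3 advanced by each `a` (with q3 absorbing); every other symbol self-loops. The accepting set is {q2}.
4 states suffice.
        a   b   c  
>  q0   q1  q0  q0 
   q1   q2  q1  q1 
 * q2   q3  q2  q2 
   q3   q3  q3  q3 
(> = start, * = accepting)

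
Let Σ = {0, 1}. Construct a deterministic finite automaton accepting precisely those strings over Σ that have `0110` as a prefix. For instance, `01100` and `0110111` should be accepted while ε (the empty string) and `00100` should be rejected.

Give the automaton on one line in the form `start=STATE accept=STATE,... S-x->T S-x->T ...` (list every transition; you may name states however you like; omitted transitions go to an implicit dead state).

Walk along `0110` while the input agrees: from s0 take `0` to s1, and so on. Any deviation drops to the rejecting sink s5. Once s4 is reached the prefix is confirmed and every continuation is accepted.
        0   1  
>  s0   s1  s5 
   s1   s5  s2 
   s2   s5  s3 
   s3   s4  s5 
 * s4   s4  s4 
   s5   s5  s5 
(> = start, * = accepting)

start=s0 accept=s4 s0-0->s1 s0-1->s5 s1-0->s5 s1-1->s2 s2-0->s5 s2-1->s3 s3-0->s4 s3-1->s5 s4-0->s4 s4-1->s4 s5-0->s5 s5-1->s5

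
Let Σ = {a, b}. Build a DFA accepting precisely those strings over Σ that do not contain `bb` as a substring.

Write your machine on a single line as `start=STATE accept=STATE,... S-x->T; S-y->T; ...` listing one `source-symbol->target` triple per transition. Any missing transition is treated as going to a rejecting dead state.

start=S0; accept=S0,S1; S0-a->S0; S0-b->S1; S1-a->S0; S1-b->S2; S2-a->S2; S2-b->S2

Track partial matches of the forbidden pattern `bb`. State S2 is a dead state reached once `bb` has occurred; every other state accepts. S0 means no part of `bb` is currently matched.
With 3 states:
        a   b  
>* S0   S0  S1 
 * S1   S0  S2 
   S2   S2  S2 
(> = start, * = accepting)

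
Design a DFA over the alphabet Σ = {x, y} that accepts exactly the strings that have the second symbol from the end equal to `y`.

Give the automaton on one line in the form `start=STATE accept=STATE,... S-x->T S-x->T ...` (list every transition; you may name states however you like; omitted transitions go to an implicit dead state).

start=q0 accept=q5,q6 q0-x->q1 q0-y->q2 q1-x->q3 q1-y->q4 q2-x->q5 q2-y->q6 q3-x->q3 q3-y->q4 q4-x->q5 q4-y->q6 q5-x->q3 q5-y->q4 q6-x->q5 q6-y->q6

Because acceptance depends on a position counted from the end, the machine has to buffer the most recent 2 symbols. Make each state the string of the last up-to-2 symbols read; on input `x` shift the window left and append `x`. Accept when the buffered window has length 2 and begins with `y`.
With 7 states:
        x   y  
>  q0   q1  q2 
   q1   q3  q4 
   q2   q5  q6 
   q3   q3  q4 
   q4   q5  q6 
 * q5   q3  q4 
 * q6   q5  q6 
(> = start, * = accepting)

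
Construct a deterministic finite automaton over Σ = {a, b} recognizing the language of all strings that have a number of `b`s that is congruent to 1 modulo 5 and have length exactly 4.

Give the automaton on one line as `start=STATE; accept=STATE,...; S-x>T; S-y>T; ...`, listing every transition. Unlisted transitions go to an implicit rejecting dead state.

Run two small machines in parallel and take their product. The first has 5 states tracking the count of `b`s modulo 5; the second has 6 states tracking the input length, saturating at 5. A product state is a pair (one from each), accepting exactly when both do.
          a    b  
>  S0     S1   S2 
   S1     S3   S4 
   S2     S4   S5 
   S3     S6   S7 
   S4     S7   S8 
   S5     S8   S9 
   S6    S10  S11 
   S7    S11  S12 
   S8    S12  S13 
   S9    S13  S14 
   S10   S15  S16 
 * S11   S16  S17 
   S12   S17  S18 
   S13   S18  S19 
   S14   S19  S15 
   S15   S15  S16 
   S16   S16  S17 
   S17   S17  S18 
   S18   S18  S19 
   S19   S19  S15 
(> = start, * = accepting)

start=S0; accept=S11; S0-a>S1; S0-b>S2; S1-a>S3; S1-b>S4; S2-a>S4; S2-b>S5; S3-a>S6; S3-b>S7; S4-a>S7; S4-b>S8; S5-a>S8; S5-b>S9; S6-a>S10; S6-b>S11; S7-a>S11; S7-b>S12; S8-a>S12; S8-b>S13; S9-a>S13; S9-b>S14; S10-a>S15; S10-b>S16; S11-a>S16; S11-b>S17; S12-a>S17; S12-b>S18; S13-a>S18; S13-b>S19; S14-a>S19; S14-b>S15; S15-a>S15; S15-b>S16; S16-a>S16; S16-b>S17; S17-a>S17; S17-b>S18; S18-a>S18; S18-b>S19; S19-a>S19; S19-b>S15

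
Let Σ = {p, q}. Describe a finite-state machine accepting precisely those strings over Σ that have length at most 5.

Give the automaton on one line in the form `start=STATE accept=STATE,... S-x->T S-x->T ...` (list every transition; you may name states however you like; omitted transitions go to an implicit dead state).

start=S0 accept=S0,S1,S2,S3,S4,S5 S0-p->S1 S0-q->S1 S1-p->S2 S1-q->S2 S2-p->S3 S2-q->S3 S3-p->S4 S3-q->S4 S4-p->S5 S4-q->S5 S5-p->S6 S5-q->S6 S6-p->S6 S6-q->S6

We only need to distinguish lengths 0, 1, …, 5, and '>5'. Chain S0 → S1 → S2 → S3 → S4 → S5 → S6 on every symbol, with S6 looping. Accepting states: {S0, S1, S2, S3, S4, S5}.
With 7 states:
        p   q  
>* S0   S1  S1 
 * S1   S2  S2 
 * S2   S3  S3 
 * S3   S4  S4 
 * S4   S5  S5 
 * S5   S6  S6 
   S6   S6  S6 
(> = start, * = accepting)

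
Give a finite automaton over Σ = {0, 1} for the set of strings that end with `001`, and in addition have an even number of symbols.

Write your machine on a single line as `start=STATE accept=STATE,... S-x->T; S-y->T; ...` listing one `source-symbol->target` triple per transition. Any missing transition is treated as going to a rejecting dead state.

Run two small machines in parallel and take their product. One (4 states) tracks how much of the suffix `001` has currently been matched; the other (2 states) tracks the input length modulo 2. Each combined state is a pair, one component from each; accept when both components accept.
8 states suffice.
        0   1  
>  S0   S1  S2 
   S1   S3  S0 
   S2   S4  S0 
   S3   S5  S6 
   S4   S5  S2 
   S5   S3  S7 
   S6   S4  S0 
 * S7   S1  S2 
(> = start, * = accepting)

start=S0; accept=S7; S0-0->S1; S0-1->S2; S1-0->S3; S1-1->S0; S2-0->S4; S2-1->S0; S3-0->S5; S3-1->S6; S4-0->S5; S4-1->S2; S5-0->S3; S5-1->S7; S6-0->S4; S6-1->S0; S7-0->S1; S7-1->S2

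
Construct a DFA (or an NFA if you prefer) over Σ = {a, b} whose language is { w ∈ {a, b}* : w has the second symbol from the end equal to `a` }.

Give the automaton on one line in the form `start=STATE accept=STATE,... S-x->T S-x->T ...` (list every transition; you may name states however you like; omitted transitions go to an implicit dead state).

start=q0 accept=q3,q4 q0-a->q1 q0-b->q2 q1-a->q3 q1-b->q4 q2-a->q5 q2-b->q6 q3-a->q3 q3-b->q4 q4-a->q5 q4-b->q6 q5-a->q3 q5-b->q4 q6-a->q5 q6-b->q6

Because acceptance depends on a position counted from the end, the machine has to buffer the most recent 2 symbols. Make each state the string of the last up-to-2 symbols read; on input `x` shift the window left and append `x`. Accept when the buffered window has length 2 and begins with `a`.
A 7-state machine:
        a   b  
>  q0   q1  q2 
   q1   q3  q4 
   q2   q5  q6 
 * q3   q3  q4 
 * q4   q5  q6 
   q5   q3  q4 
   q6   q5  q6 
(> = start, * = accepting)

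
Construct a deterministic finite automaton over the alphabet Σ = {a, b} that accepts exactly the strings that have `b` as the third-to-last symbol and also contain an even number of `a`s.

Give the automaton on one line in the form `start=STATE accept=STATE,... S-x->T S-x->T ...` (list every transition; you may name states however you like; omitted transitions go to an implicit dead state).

start=q0 accept=q11,q14,q20,q21 q0-a->q1 q0-b->q2 q1-a->q3 q1-b->q4 q2-a->q5 q2-b->q6 q3-a->q7 q3-b->q8 q4-a->q9 q4-b->q10 q5-a->q11 q5-b->q12 q6-a->q13 q6-b->q14 q7-a->q15 q7-b->q16 q8-a->q17 q8-b->q18 q9-a->q19 q9-b->q20 q10-a->q21 q10-b->q22 q11-a->q7 q11-b->q8 q12-a->q9 q12-b->q10 q13-a->q11 q13-b->q12 q14-a->q13 q14-b->q14 q15-a->q7 q15-b->q8 q16-a->q9 q16-b->q10 q17-a->q11 q17-b->q12 q18-a->q13 q18-b->q14 q19-a->q15 q19-b->q16 q20-a->q17 q20-b->q18 q21-a->q19 q21-b->q20 q22-a->q21 q22-b->q22

Build one automaton per condition and run them in lockstep. One (15 states) tracks the last 3 symbols read; the other (2 states) tracks the count of `a`s modulo 2. Each combined state is a pair, one component from each; accept when both components accept.
A 23-state machine:
          a    b  
>  q0     q1   q2 
   q1     q3   q4 
   q2     q5   q6 
   q3     q7   q8 
   q4     q9  q10 
   q5    q11  q12 
   q6    q13  q14 
   q7    q15  q16 
   q8    q17  q18 
   q9    q19  q20 
   q10   q21  q22 
 * q11    q7   q8 
   q12    q9  q10 
   q13   q11  q12 
 * q14   q13  q14 
   q15    q7   q8 
   q16    q9  q10 
   q17   q11  q12 
   q18   q13  q14 
   q19   q15  q16 
 * q20   q17  q18 
 * q21   q19  q20 
   q22   q21  q22 
(> = start, * = accepting)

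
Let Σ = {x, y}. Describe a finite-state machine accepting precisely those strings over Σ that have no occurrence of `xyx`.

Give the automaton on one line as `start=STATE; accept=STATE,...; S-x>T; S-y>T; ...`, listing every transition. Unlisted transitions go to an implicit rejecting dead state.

Track partial matches of the forbidden pattern `xyx`. State D is a dead state reached once `xyx` has occurred; every other state accepts. A means no part of `xyx` is currently matched.
4 states suffice.
       x  y 
>* A   B  A 
 * B   B  C 
 * C   D  A 
   D   D  D 
(> = start, * = accepting)

start=A; accept=A,B,C; A-x>B; A-y>A; B-x>B; B-y>C; C-x>D; C-y>A; D-x>D; D-y>D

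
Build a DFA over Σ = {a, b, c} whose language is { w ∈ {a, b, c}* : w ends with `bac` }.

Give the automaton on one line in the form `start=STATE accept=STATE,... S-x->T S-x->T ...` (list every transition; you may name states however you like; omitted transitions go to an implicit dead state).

Let each state record the length of the longest suffix of the input read so far that is also a prefix of `bac`. s1 means the last symbol is `b`; s2 means the last 2 symbols are `ba`; s3 means the last 3 symbols are `bac`. Accept only at s3, where the string currently ends in `bac`.
A 4-state machine:
        a   b   c  
>  s0   s0  s1  s0 
   s1   s2  s1  s0 
   s2   s0  s1  s3 
 * s3   s0  s1  s0 
(> = start, * = accepting)

start=s0 accept=s3 s0-a->s0 s0-b->s1 s0-c->s0 s1-a->s2 s1-b->s1 s1-c->s0 s2-a->s0 s2-b->s1 s2-c->s3 s3-a->s0 s3-b->s1 s3-c->s0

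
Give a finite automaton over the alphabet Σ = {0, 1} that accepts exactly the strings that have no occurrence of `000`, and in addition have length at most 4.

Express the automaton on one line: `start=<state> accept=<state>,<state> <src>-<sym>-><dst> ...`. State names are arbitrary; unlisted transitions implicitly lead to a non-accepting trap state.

start=S0 accept=S0,S1,S2,S3,S4,S5,S7,S8,S9,S11,S12,S13 S0-0->S1 S0-1->S2 S1-0->S3 S1-1->S4 S2-0->S5 S2-1->S4 S3-0->S6 S3-1->S7 S4-0->S8 S4-1->S7 S5-0->S9 S5-1->S7 S6-0->S10 S6-1->S10 S7-0->S11 S7-1->S12 S8-0->S13 S8-1->S12 S9-0->S10 S9-1->S12 S10-0->S14 S10-1->S14 S11-0->S15 S11-1->S16 S12-0->S17 S12-1->S16 S13-0->S14 S13-1->S16 S14-0->S14 S14-1->S14 S15-0->S14 S15-1->S16 S16-0->S17 S16-1->S16 S17-0->S15 S17-1->S16

Run two small machines in parallel and take their product. One (4 states) tracks partial matches of the forbidden pattern `000`; the other (6 states) tracks the input length, saturating at 5. Each combined state is a pair, one component from each; accept when both components accept.
An 18-state machine:
          0    1  
>* S0     S1   S2 
 * S1     S3   S4 
 * S2     S5   S4 
 * S3     S6   S7 
 * S4     S8   S7 
 * S5     S9   S7 
   S6    S10  S10 
 * S7    S11  S12 
 * S8    S13  S12 
 * S9    S10  S12 
   S10   S14  S14 
 * S11   S15  S16 
 * S12   S17  S16 
 * S13   S14  S16 
   S14   S14  S14 
   S15   S14  S16 
   S16   S17  S16 
   S17   S15  S16 
(> = start, * = accepting)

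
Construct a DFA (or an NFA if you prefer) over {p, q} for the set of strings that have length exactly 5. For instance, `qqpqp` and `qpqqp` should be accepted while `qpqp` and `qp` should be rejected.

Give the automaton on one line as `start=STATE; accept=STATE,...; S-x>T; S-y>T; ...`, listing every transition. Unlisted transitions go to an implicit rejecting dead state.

Count input length up to 6: every symbol moves from S0 toward S6, which means 'more than 5' and absorbs. Accept from {S5}.
7 states suffice.
        p   q  
>  S0   S1  S1 
   S1   S2  S2 
   S2   S3  S3 
   S3   S4  S4 
   S4   S5  S5 
 * S5   S6  S6 
   S6   S6  S6 
(> = start, * = accepting)

start=S0; accept=S5; S0-p>S1; S0-q>S1; S1-p>S2; S1-q>S2; S2-p>S3; S2-q>S3; S3-p>S4; S3-q>S4; S4-p>S5; S4-q>S5; S5-p>S6; S5-q>S6; S6-p>S6; S6-q>S6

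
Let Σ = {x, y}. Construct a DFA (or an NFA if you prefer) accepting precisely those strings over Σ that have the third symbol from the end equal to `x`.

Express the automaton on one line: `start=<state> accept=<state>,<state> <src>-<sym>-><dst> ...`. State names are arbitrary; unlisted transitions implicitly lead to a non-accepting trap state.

start=S0 accept=S7,S8,S9,S10 S0-x->S1 S0-y->S2 S1-x->S3 S1-y->S4 S2-x->S5 S2-y->S6 S3-x->S7 S3-y->S8 S4-x->S9 S4-y->S10 S5-x->S11 S5-y->S12 S6-x->S13 S6-y->S14 S7-x->S7 S7-y->S8 S8-x->S9 S8-y->S10 S9-x->S11 S9-y->S12 S10-x->S13 S10-y->S14 S11-x->S7 S11-y->S8 S12-x->S9 S12-y->S10 S13-x->S11 S13-y->S12 S14-x->S13 S14-y->S14

A DFA must remember the last 3 symbols (since which symbol is third-to-last isn't known until the input ends). Use one state per possible window of the last ≤3 symbols; accept from those whose window starts with `x`.
A 15-state machine:
          x    y  
>  S0     S1   S2 
   S1     S3   S4 
   S2     S5   S6 
   S3     S7   S8 
   S4     S9  S10 
   S5    S11  S12 
   S6    S13  S14 
 * S7     S7   S8 
 * S8     S9  S10 
 * S9    S11  S12 
 * S10   S13  S14 
   S11    S7   S8 
   S12    S9  S10 
   S13   S11  S12 
   S14   S13  S14 
(> = start, * = accepting)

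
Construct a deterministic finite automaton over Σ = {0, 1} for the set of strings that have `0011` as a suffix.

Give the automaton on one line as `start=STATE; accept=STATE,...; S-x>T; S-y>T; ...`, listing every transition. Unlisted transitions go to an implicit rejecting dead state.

Remember how much of `0011` the current input suffix matches. State S0 means no match yet; S1 means the last symbol is `0`; S2 means the last 2 symbols are `00`; S3 means the last 3 symbols are `001`; S4 means the last 4 symbols are `0011`. Only S4 accepts. On a mismatch, fall back to the longest proper suffix that is still a prefix of `0011`.
5 states suffice.
        0   1  
>  S0   S1  S0 
   S1   S2  S0 
   S2   S2  S3 
   S3   S1  S4 
 * S4   S1  S0 
(> = start, * = accepting)

start=S0; accept=S4; S0-0>S1; S0-1>S0; S1-0>S2; S1-1>S0; S2-0>S2; S2-1>S3; S3-0>S1; S3-1>S4; S4-0>S1; S4-1>S0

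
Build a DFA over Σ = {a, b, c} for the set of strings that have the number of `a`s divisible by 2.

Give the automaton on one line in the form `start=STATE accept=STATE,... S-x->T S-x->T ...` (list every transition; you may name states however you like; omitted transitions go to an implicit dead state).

Keep the running count of `a`s modulo 2: each `a` advances along the cycle q0 → q1 → q0 while other symbols loop. Accept at q0.
With 2 states:
        a   b   c  
>* q0   q1  q0  q0 
   q1   q0  q1  q1 
(> = start, * = accepting)

start=q0 accept=q0 q0-a->q1 q0-b->q0 q0-c->q0 q1-a->q0 q1-b->q1 q1-c->q1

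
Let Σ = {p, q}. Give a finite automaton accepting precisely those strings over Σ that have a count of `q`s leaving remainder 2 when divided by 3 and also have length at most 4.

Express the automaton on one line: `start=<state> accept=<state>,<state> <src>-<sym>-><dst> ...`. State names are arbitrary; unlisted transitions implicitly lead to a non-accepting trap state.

Handle the two conditions separately and then intersect. The first has 3 states tracking the count of `q`s modulo 3; the second has 6 states tracking the input length, saturating at 5. A product state is a pair (one from each), accepting exactly when both do.
A 15-state machine:
          p    q  
>  S0     S1   S2 
   S1     S3   S4 
   S2     S4   S5 
   S3     S6   S7 
   S4     S7   S8 
 * S5     S8   S6 
   S6     S9  S10 
   S7    S10  S11 
 * S8    S11   S9 
   S9    S12  S13 
   S10   S13  S14 
 * S11   S14  S12 
   S12   S12  S13 
   S13   S13  S14 
   S14   S14  S12 
(> = start, * = accepting)

start=S0 accept=S5,S8,S11 S0-p->S1 S0-q->S2 S1-p->S3 S1-q->S4 S2-p->S4 S2-q->S5 S3-p->S6 S3-q->S7 S4-p->S7 S4-q->S8 S5-p->S8 S5-q->S6 S6-p->S9 S6-q->S10 S7-p->S10 S7-q->S11 S8-p->S11 S8-q->S9 S9-p->S12 S9-q->S13 S10-p->S13 S10-q->S14 S11-p->S14 S11-q->S12 S12-p->S12 S12-q->S13 S13-p->S13 S13-q->S14 S14-p->S14 S14-q->S12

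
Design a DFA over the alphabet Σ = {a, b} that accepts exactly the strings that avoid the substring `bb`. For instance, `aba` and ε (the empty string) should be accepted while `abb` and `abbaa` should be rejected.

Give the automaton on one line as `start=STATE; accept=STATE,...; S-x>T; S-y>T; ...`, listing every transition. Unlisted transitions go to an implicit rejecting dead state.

Track partial matches of the forbidden pattern `bb`. State q2 is a dead state reached once `bb` has occurred; every other state accepts. q0 means no part of `bb` is currently matched.
        a   b  
>* q0   q0  q1 
 * q1   q0  q2 
   q2   q2  q2 
(> = start, * = accepting)

start=q0; accept=q0,q1; q0-a>q0; q0-b>q1; q1-a>q0; q1-b>q2; q2-a>q2; q2-b>q2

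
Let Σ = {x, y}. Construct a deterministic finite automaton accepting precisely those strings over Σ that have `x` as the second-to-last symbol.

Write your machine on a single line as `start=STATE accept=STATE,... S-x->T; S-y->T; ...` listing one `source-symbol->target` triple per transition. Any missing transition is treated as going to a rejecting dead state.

start=q0; accept=q3,q4; q0-x->q1; q0-y->q2; q1-x->q3; q1-y->q4; q2-x->q5; q2-y->q6; q3-x->q3; q3-y->q4; q4-x->q5; q4-y->q6; q5-x->q3; q5-y->q4; q6-x->q5; q6-y->q6

Because acceptance depends on a position counted from the end, the machine has to buffer the most recent 2 symbols. Make each state the string of the last up-to-2 symbols read; on input `x` shift the window left and append `x`. Accept when the buffered window has length 2 and begins with `x`.
7 states suffice.
        x   y  
>  q0   q1  q2 
   q1   q3  q4 
   q2   q5  q6 
 * q3   q3  q4 
 * q4   q5  q6 
   q5   q3  q4 
   q6   q5  q6 
(> = start, * = accepting)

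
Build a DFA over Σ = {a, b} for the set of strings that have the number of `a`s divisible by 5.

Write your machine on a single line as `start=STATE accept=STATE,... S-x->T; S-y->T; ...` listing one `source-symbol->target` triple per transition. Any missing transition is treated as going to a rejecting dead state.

start=q0; accept=q0; q0-a->q1; q0-b->q0; q1-a->q2; q1-b->q1; q2-a->q3; q2-b->q2; q3-a->q4; q3-b->q3; q4-a->q0; q4-b->q4

The only thing that matters is how many `a`s have appeared, reduced mod 5. Use one state per residue: q0 for 0, …, q4 for 4. Reading `a` moves to the next residue; anything else stays put. q0 is accepting.
5 states suffice.
        a   b  
>* q0   q1  q0 
   q1   q2  q1 
   q2   q3  q2 
   q3   q4  q3 
   q4   q0  q4 
(> = start, * = accepting)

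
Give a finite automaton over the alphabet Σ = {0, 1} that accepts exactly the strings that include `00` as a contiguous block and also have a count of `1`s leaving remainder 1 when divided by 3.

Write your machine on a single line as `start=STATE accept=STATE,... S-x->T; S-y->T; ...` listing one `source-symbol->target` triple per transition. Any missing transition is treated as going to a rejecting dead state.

Run two small machines in parallel and take their product. The first has 3 states tracking whether and how much of `00` has been seen; the second has 3 states tracking the count of `1`s modulo 3. A product state is a pair (one from each), accepting exactly when both do.
9 states suffice.
        0   1  
>  S0   S1  S2 
   S1   S3  S2 
   S2   S4  S5 
   S3   S3  S6 
   S4   S6  S5 
   S5   S7  S0 
 * S6   S6  S8 
   S7   S8  S0 
   S8   S8  S3 
(> = start, * = accepting)

start=S0; accept=S6; S0-0->S1; S0-1->S2; S1-0->S3; S1-1->S2; S2-0->S4; S2-1->S5; S3-0->S3; S3-1->S6; S4-0->S6; S4-1->S5; S5-0->S7; S5-1->S0; S6-0->S6; S6-1->S8; S7-0->S8; S7-1->S0; S8-0->S8; S8-1->S3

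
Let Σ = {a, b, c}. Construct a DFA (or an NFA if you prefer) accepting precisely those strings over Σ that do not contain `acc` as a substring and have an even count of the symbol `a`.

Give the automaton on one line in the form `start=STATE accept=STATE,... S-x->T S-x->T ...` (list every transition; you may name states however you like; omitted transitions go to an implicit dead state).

start=s0 accept=s0,s2,s5 s0-a->s1 s0-b->s0 s0-c->s0 s1-a->s2 s1-b->s3 s1-c->s4 s2-a->s1 s2-b->s0 s2-c->s5 s3-a->s2 s3-b->s3 s3-c->s3 s4-a->s2 s4-b->s3 s4-c->s6 s5-a->s1 s5-b->s0 s5-c->s6 s6-a->s6 s6-b->s6 s6-c->s6

Handle the two conditions separately and then intersect. One (4 states) tracks partial matches of the forbidden pattern `acc`; the other (2 states) tracks the count of `a`s modulo 2. Each combined state is a pair, one component from each; accept when both components accept. Equivalent product states are then merged.
With 7 states:
        a   b   c  
>* s0   s1  s0  s0 
   s1   s2  s3  s4 
 * s2   s1  s0  s5 
   s3   s2  s3  s3 
   s4   s2  s3  s6 
 * s5   s1  s0  s6 
   s6   s6  s6  s6 
(> = start, * = accepting)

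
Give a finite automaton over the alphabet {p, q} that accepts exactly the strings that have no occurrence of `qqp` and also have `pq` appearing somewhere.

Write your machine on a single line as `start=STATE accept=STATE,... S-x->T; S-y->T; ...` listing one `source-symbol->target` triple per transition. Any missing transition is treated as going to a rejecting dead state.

Run two small machines in parallel and take their product. One (4 states) tracks partial matches of the forbidden pattern `qqp`; the other (3 states) tracks whether and how much of `pq` has been seen. Each combined state is a pair, one component from each; accept when both components accept. Minimizing collapses redundant product states.
       p  q 
>  A   B  C 
   B   B  D 
   C   B  E 
 * D   F  G 
   E   E  E 
 * F   F  D 
 * G   E  G 
(> = start, * = accepting)

start=A; accept=D,F,G; A-p->B; A-q->C; B-p->B; B-q->D; C-p->B; C-q->E; D-p->F; D-q->G; E-p->E; E-q->E; F-p->F; F-q->D; G-p->E; G-q->G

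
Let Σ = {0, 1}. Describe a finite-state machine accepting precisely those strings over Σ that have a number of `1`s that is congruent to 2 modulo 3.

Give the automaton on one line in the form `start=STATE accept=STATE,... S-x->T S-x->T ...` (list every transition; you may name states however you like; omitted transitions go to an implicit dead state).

start=A accept=C A-0->A A-1->B B-0->B B-1->C C-0->C C-1->A

The only thing that matters is how many `1`s have appeared, reduced mod 3. Use one state per residue: A for 0, …, C for 2. Reading `1` moves to the next residue; anything else stays put. C is accepting.
3 states suffice.
       0  1 
>  A   A  B 
   B   B  C 
 * C   C  A 
(> = start, * = accepting)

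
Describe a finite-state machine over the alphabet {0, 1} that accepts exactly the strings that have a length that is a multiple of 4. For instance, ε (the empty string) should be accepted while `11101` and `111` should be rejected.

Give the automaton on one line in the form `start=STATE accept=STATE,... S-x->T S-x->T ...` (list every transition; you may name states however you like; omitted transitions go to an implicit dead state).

Only the length mod 4 matters, so use a 4-cycle: from any state, every input symbol moves to the next state, wrapping s3 back to s0. Mark s0 accepting.
        0   1  
>* s0   s1  s1 
   s1   s2  s2 
   s2   s3  s3 
   s3   s0  s0 
(> = start, * = accepting)

start=s0 accept=s0 s0-0->s1 s0-1->s1 s1-0->s2 s1-1->s2 s2-0->s3 s2-1->s3 s3-0->s0 s3-1->s0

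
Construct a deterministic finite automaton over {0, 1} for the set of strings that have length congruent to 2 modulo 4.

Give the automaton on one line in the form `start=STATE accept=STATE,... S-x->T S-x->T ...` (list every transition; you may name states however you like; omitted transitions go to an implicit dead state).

Only the length mod 4 matters, so use a 4-cycle: from any state, every input symbol moves to the next state, wrapping s3 back to s0. Mark s2 accepting.
        0   1  
>  s0   s1  s1 
   s1   s2  s2 
 * s2   s3  s3 
   s3   s0  s0 
(> = start, * = accepting)

start=s0 accept=s2 s0-0->s1 s0-1->s1 s1-0->s2 s1-1->s2 s2-0->s3 s2-1->s3 s3-0->s0 s3-1->s0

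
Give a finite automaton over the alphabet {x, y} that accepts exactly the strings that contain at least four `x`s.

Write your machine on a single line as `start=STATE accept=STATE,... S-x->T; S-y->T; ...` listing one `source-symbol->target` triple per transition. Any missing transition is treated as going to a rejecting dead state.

Count `x`s, saturating at 5: states q0 through q4 mean 0 through 4 `x`s seen; q5 means more than 4. Each `x` increments (capped at q5); other symbols loop. Accept from {q4, q5}.
6 states suffice.
        x   y  
>  q0   q1  q0 
   q1   q2  q1 
   q2   q3  q2 
   q3   q4  q3 
 * q4   q5  q4 
 * q5   q5  q5 
(> = start, * = accepting)

start=q0; accept=q4,q5; q0-x->q1; q0-y->q0; q1-x->q2; q1-y->q1; q2-x->q3; q2-y->q2; q3-x->q4; q3-y->q3; q4-x->q5; q4-y->q4; q5-x->q5; q5-y->q5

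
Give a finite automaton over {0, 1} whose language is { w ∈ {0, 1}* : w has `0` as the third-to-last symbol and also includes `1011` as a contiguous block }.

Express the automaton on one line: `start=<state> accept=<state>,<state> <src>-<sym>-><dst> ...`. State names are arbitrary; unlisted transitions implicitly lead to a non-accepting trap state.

start=S0 accept=S15,S20,S21,S22 S0-0->S1 S0-1->S2 S1-0->S3 S1-1->S4 S2-0->S5 S2-1->S6 S3-0->S7 S3-1->S8 S4-0->S9 S4-1->S10 S5-0->S11 S5-1->S12 S6-0->S13 S6-1->S14 S7-0->S7 S7-1->S8 S8-0->S9 S8-1->S10 S9-0->S11 S9-1->S12 S10-0->S13 S10-1->S14 S11-0->S7 S11-1->S8 S12-0->S9 S12-1->S15 S13-0->S11 S13-1->S12 S14-0->S13 S14-1->S14 S15-0->S16 S15-1->S17 S16-0->S18 S16-1->S19 S17-0->S16 S17-1->S17 S18-0->S20 S18-1->S21 S19-0->S22 S19-1->S15 S20-0->S20 S20-1->S21 S21-0->S22 S21-1->S15 S22-0->S18 S22-1->S19

Handle the two conditions separately and then intersect. One (15 states) tracks the last 3 symbols read; the other (5 states) tracks whether and how much of `1011` has been seen. Each combined state is a pair, one component from each; accept when both components accept.
A 23-state machine:
          0    1  
>  S0     S1   S2 
   S1     S3   S4 
   S2     S5   S6 
   S3     S7   S8 
   S4     S9  S10 
   S5    S11  S12 
   S6    S13  S14 
   S7     S7   S8 
   S8     S9  S10 
   S9    S11  S12 
   S10   S13  S14 
   S11    S7   S8 
   S12    S9  S15 
   S13   S11  S12 
   S14   S13  S14 
 * S15   S16  S17 
   S16   S18  S19 
   S17   S16  S17 
   S18   S20  S21 
   S19   S22  S15 
 * S20   S20  S21 
 * S21   S22  S15 
 * S22   S18  S19 
(> = start, * = accepting)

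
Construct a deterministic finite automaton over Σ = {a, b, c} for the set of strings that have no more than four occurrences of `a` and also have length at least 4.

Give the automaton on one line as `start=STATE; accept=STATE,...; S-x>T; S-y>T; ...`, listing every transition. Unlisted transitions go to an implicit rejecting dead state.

Build one automaton per condition and run them in lockstep. The first has 6 states tracking the count of `a`s, saturating at 5; the second has 6 states tracking the input length, saturating at 5. A product state is a pair (one from each), accepting exactly when both do.
A 21-state machine:
          a    b    c  
>  q0     q1   q2   q2 
   q1     q3   q4   q4 
   q2     q4   q5   q5 
   q3     q6   q7   q7 
   q4     q7   q8   q8 
   q5     q8   q9   q9 
   q6    q10  q11  q11 
   q7    q11  q12  q12 
   q8    q12  q13  q13 
   q9    q13  q14  q14 
 * q10   q15  q16  q16 
 * q11   q16  q17  q17 
 * q12   q17  q18  q18 
 * q13   q18  q19  q19 
 * q14   q19  q20  q20 
   q15   q15  q15  q15 
 * q16   q15  q16  q16 
 * q17   q16  q17  q17 
 * q18   q17  q18  q18 
 * q19   q18  q19  q19 
 * q20   q19  q20  q20 
(> = start, * = accepting)

start=q0; accept=q10,q11,q12,q13,q14,q16,q17,q18,q19,q20; q0-a>q1; q0-b>q2; q0-c>q2; q1-a>q3; q1-b>q4; q1-c>q4; q2-a>q4; q2-b>q5; q2-c>q5; q3-a>q6; q3-b>q7; q3-c>q7; q4-a>q7; q4-b>q8; q4-c>q8; q5-a>q8; q5-b>q9; q5-c>q9; q6-a>q10; q6-b>q11; q6-c>q11; q7-a>q11; q7-b>q12; q7-c>q12; q8-a>q12; q8-b>q13; q8-c>q13; q9-a>q13; q9-b>q14; q9-c>q14; q10-a>q15; q10-b>q16; q10-c>q16; q11-a>q16; q11-b>q17; q11-c>q17; q12-a>q17; q12-b>q18; q12-c>q18; q13-a>q18; q13-b>q19; q13-c>q19; q14-a>q19; q14-b>q20; q14-c>q20; q15-a>q15; q15-b>q15; q15-c>q15; q16-a>q15; q16-b>q16; q16-c>q16; q17-a>q16; q17-b>q17; q17-c>q17; q18-a>q17; q18-b>q18; q18-c>q18; q19-a>q18; q19-b>q19; q19-c>q19; q20-a>q19; q20-b>q20; q20-c>q20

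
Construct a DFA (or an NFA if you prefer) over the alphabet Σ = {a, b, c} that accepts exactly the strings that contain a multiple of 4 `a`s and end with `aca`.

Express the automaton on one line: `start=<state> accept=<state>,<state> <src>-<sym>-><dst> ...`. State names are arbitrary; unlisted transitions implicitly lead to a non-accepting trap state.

start=q0 accept=q6 q0-a->q1 q0-b->q0 q0-c->q0 q1-a->q2 q1-b->q1 q1-c->q1 q2-a->q3 q2-b->q2 q2-c->q2 q3-a->q0 q3-b->q4 q3-c->q5 q4-a->q0 q4-b->q4 q4-c->q4 q5-a->q6 q5-b->q4 q5-c->q4 q6-a->q1 q6-b->q0 q6-c->q0

Run two small machines in parallel and take their product. The first has 4 states tracking the count of `a`s modulo 4; the second has 4 states tracking how much of the suffix `aca` has currently been matched. A product state is a pair (one from each), accepting exactly when both do. Minimizing collapses redundant product states.
        a   b   c  
>  q0   q1  q0  q0 
   q1   q2  q1  q1 
   q2   q3  q2  q2 
   q3   q0  q4  q5 
   q4   q0  q4  q4 
   q5   q6  q4  q4 
 * q6   q1  q0  q0 
(> = start, * = accepting)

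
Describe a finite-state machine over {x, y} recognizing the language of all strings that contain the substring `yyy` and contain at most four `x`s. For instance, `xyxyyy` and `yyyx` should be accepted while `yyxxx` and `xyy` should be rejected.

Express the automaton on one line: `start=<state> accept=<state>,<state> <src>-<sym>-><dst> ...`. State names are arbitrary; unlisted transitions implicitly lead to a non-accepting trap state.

Run two small machines in parallel and take their product. One (4 states) tracks whether and how much of `yyy` has been seen; the other (6 states) tracks the count of `x`s, saturating at 5. Each combined state is a pair, one component from each; accept when both components accept. After merging equivalent states the machine shrinks.
With 21 states:
          x    y  
>  S0     S1   S2 
   S1     S3   S4 
   S2     S1   S5 
   S3     S6   S7 
   S4     S3   S8 
   S5     S1   S9 
   S6    S10  S11 
   S7     S6  S12 
   S8     S3  S13 
 * S9    S13   S9 
   S10   S14  S15 
   S11   S10  S16 
   S12    S6  S17 
 * S13   S17  S13 
   S14   S14  S14 
   S15   S14  S18 
   S16   S10  S19 
 * S17   S19  S17 
   S18   S14  S20 
 * S19   S20  S19 
 * S20   S14  S20 
(> = start, * = accepting)

start=S0 accept=S9,S13,S17,S19,S20 S0-x->S1 S0-y->S2 S1-x->S3 S1-y->S4 S2-x->S1 S2-y->S5 S3-x->S6 S3-y->S7 S4-x->S3 S4-y->S8 S5-x->S1 S5-y->S9 S6-x->S10 S6-y->S11 S7-x->S6 S7-y->S12 S8-x->S3 S8-y->S13 S9-x->S13 S9-y->S9 S10-x->S14 S10-y->S15 S11-x->S10 S11-y->S16 S12-x->S6 S12-y->S17 S13-x->S17 S13-y->S13 S14-x->S14 S14-y->S14 S15-x->S14 S15-y->S18 S16-x->S10 S16-y->S19 S17-x->S19 S17-y->S17 S18-x->S14 S18-y->S20 S19-x->S20 S19-y->S19 S20-x->S14 S20-y->S20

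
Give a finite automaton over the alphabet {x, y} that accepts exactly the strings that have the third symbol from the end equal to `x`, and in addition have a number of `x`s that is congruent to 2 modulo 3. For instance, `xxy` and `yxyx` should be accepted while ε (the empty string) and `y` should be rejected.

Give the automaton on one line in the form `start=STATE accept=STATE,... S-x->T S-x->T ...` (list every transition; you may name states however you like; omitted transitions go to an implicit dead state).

start=S0 accept=S5,S6,S9,S12 S0-x->S1 S0-y->S0 S1-x->S2 S1-y->S3 S2-x->S4 S2-y->S5 S3-x->S6 S3-y->S7 S4-x->S8 S4-y->S0 S5-x->S4 S5-y->S9 S6-x->S4 S6-y->S10 S7-x->S11 S7-y->S7 S8-x->S12 S8-y->S3 S9-x->S4 S9-y->S13 S10-x->S4 S10-y->S9 S11-x->S4 S11-y->S10 S12-x->S4 S12-y->S5 S13-x->S4 S13-y->S13

Build one automaton per condition and run them in lockstep. One (15 states) tracks the last 3 symbols read; the other (3 states) tracks the count of `x`s modulo 3. Each combined state is a pair, one component from each; accept when both components accept. After merging equivalent states the machine shrinks.
With 14 states:
          x    y  
>  S0     S1   S0 
   S1     S2   S3 
   S2     S4   S5 
   S3     S6   S7 
   S4     S8   S0 
 * S5     S4   S9 
 * S6     S4  S10 
   S7    S11   S7 
   S8    S12   S3 
 * S9     S4  S13 
   S10    S4   S9 
   S11    S4  S10 
 * S12    S4   S5 
   S13    S4  S13 
(> = start, * = accepting)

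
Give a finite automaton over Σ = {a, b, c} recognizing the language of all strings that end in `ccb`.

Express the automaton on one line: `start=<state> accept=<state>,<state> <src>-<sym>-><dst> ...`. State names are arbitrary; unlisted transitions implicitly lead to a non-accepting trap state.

Remember how much of `ccb` the current input suffix matches. State q0 means no match yet; q1 means the last symbol is `c`; q2 means the last 2 symbols are `cc`; q3 means the last 3 symbols are `ccb`. Only q3 accepts. On a mismatch, fall back to the longest proper suffix that is still a prefix of `ccb`.
A 4-state machine:
        a   b   c  
>  q0   q0  q0  q1 
   q1   q0  q0  q2 
   q2   q0  q3  q2 
 * q3   q0  q0  q1 
(> = start, * = accepting)

start=q0 accept=q3 q0-a->q0 q0-b->q0 q0-c->q1 q1-a->q0 q1-b->q0 q1-c->q2 q2-a->q0 q2-b->q3 q2-c->q2 q3-a->q0 q3-b->q0 q3-c->q1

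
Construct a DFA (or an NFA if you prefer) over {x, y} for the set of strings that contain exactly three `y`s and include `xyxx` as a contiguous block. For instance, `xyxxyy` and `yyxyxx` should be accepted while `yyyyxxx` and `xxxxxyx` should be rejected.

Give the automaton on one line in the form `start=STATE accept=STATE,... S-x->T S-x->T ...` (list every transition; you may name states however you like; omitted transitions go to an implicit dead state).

Run two small machines in parallel and take their product. The first has 5 states tracking the count of `y`s, saturating at 4; the second has 5 states tracking whether and how much of `xyxx` has been seen. A product state is a pair (one from each), accepting exactly when both do.
A 22-state machine:
          x    y  
>  q0     q1   q2 
   q1     q1   q3 
   q2     q4   q5 
   q3     q6   q5 
   q4     q4   q7 
   q5     q8   q9 
   q6    q10   q7 
   q7    q11   q9 
   q8     q8  q12 
   q9    q13  q14 
   q10   q10  q15 
   q11   q15  q12 
   q12   q16  q14 
   q13   q13  q17 
   q14   q18  q14 
   q15   q15  q19 
   q16   q19  q17 
   q17   q20  q14 
   q18   q18  q17 
 * q19   q19  q21 
   q20   q21  q17 
   q21   q21  q21 
(> = start, * = accepting)

start=q0 accept=q19 q0-x->q1 q0-y->q2 q1-x->q1 q1-y->q3 q2-x->q4 q2-y->q5 q3-x->q6 q3-y->q5 q4-x->q4 q4-y->q7 q5-x->q8 q5-y->q9 q6-x->q10 q6-y->q7 q7-x->q11 q7-y->q9 q8-x->q8 q8-y->q12 q9-x->q13 q9-y->q14 q10-x->q10 q10-y->q15 q11-x->q15 q11-y->q12 q12-x->q16 q12-y->q14 q13-x->q13 q13-y->q17 q14-x->q18 q14-y->q14 q15-x->q15 q15-y->q19 q16-x->q19 q16-y->q17 q17-x->q20 q17-y->q14 q18-x->q18 q18-y->q17 q19-x->q19 q19-y->q21 q20-x->q21 q20-y->q17 q21-x->q21 q21-y->q21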